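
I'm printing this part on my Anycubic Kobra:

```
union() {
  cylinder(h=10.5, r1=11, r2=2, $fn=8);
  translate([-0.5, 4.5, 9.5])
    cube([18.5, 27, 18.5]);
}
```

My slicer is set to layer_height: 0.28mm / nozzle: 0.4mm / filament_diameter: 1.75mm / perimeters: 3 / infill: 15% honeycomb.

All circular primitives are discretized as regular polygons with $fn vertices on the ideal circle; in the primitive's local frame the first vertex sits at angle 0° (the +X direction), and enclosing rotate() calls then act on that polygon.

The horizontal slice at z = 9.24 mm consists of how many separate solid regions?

At z = 9.24 mm: the cone contributes a regular 8-gon of circumradius 3.080 (interpolated between r1=11 and r2=2 at t=0.880); the cube at (-0.5, 4.5) is not intersected at this z (z outside [9.5, 28]); Merging all regions: only the cone is present, so the union is just that shape — 1 connected region. The result has 1 disconnected region.

1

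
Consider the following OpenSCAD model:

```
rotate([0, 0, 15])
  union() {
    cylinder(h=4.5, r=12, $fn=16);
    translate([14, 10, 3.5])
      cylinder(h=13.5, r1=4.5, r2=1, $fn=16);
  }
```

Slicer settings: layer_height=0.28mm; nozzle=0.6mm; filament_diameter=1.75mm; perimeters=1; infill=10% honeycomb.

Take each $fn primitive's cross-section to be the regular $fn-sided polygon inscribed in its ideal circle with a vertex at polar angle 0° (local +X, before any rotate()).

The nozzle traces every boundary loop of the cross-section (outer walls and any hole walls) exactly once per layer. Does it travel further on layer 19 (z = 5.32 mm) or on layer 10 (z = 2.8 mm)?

Layer 19 (z = 5.32): the cylinder is not intersected at this z (z outside [0, 4.5]); the cone at (14, 10) contributes a regular 16-gon of circumradius 4.028 (interpolated between r1=4.5 and r2=1 at t=0.135) (perimeter = 2·16·4.028·sin(180°/16) = 25.15 mm); Merging all regions: only the cone at (14, 10) is present, so the union is just that shape — boundary = 25.15 mm; (rotated 15° about Z; rotation is an isometry so areas/perimeters/island counts are preserved). So its perimeter = 25.15 mm. Layer 10 (z = 2.8): the r=12 cylinder gives a regular 16-gon of circumradius 12 (constant along its height) (perimeter = 2·16·12.000·sin(180°/16) = 74.91 mm); the cone at (14, 10) is absent (z outside [3.5, 17]); Combining (union): only the r=12 cylinder is present, so the union is just that shape — boundary = 74.91 mm; (whole slice rotated 15° about Z — lengths, areas and connectivity unchanged). So its perimeter = 74.91 mm. Layer 10 is larger (74.91 vs 25.15 mm).

layer 10 (z = 2.8 mm)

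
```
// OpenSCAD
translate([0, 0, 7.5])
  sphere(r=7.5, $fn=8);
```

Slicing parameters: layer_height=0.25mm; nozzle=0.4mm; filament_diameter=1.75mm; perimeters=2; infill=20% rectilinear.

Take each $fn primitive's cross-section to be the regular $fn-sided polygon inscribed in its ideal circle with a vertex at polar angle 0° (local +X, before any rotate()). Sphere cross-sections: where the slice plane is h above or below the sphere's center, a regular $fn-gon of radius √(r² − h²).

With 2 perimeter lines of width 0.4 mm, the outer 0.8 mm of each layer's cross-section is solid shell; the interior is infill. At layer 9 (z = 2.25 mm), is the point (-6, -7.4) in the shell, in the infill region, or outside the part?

At z = 2.25 mm: the sphere: section is a regular 8-gon, circumradius = √(r²−h²) = √(7.5²−5.25²) = 5.356. Overall, the cross-section is a single solid region. The nearest boundary edge runs (-5.36, 0.00)→(-3.79, -3.79); distance from the point to it = 4.24 mm. The point is not inside any of the regions above, so it lies outside the cross-section (4.24 mm from the nearest boundary).

outside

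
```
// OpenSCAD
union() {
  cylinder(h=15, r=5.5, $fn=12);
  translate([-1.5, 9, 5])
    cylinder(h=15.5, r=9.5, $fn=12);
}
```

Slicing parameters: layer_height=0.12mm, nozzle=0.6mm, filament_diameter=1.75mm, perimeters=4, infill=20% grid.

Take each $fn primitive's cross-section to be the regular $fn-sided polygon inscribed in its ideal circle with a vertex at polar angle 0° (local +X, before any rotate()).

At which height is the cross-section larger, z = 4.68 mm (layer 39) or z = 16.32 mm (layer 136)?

layer 136 (z = 16.32 mm)

Layer 39 (z = 4.68): the cylinder: section is a regular 12-gon, circumradius r=5.5 (area = (12/2)·5.500²·sin(360°/12) = 90.75 mm²); the cylinder at (-1.5, 9) is not intersected at this z (z outside [5, 20.5]); Taking the union: only the r=5.5 cylinder is present, so the union is just that shape — area = 90.75 mm². So its area = 90.75 mm². Layer 136 (z = 16.32): the cylinder is absent (z outside [0, 15]); the r=9.5 cylinder at (-1.5, 9) gives a regular 12-gon of circumradius 9.5 (constant along its height) (area = (12/2)·9.500²·sin(360°/12) = 270.75 mm²); Merging all regions: only the r=9.5 cylinder at (-1.5, 9) is present, so the union is just that shape — area = 270.75 mm². So its area = 270.75 mm². Layer 136 is larger (270.75 vs 90.75 mm²).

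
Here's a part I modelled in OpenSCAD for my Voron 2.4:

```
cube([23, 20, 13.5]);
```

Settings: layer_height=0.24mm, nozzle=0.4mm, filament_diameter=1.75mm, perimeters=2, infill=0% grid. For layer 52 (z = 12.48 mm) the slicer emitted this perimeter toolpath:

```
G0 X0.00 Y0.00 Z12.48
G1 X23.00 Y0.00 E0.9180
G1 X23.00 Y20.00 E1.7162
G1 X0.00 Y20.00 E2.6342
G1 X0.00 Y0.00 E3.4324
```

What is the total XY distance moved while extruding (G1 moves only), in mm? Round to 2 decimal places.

86.00 mm

Sum the Euclidean lengths of each G1 segment: total = 86.00 mm.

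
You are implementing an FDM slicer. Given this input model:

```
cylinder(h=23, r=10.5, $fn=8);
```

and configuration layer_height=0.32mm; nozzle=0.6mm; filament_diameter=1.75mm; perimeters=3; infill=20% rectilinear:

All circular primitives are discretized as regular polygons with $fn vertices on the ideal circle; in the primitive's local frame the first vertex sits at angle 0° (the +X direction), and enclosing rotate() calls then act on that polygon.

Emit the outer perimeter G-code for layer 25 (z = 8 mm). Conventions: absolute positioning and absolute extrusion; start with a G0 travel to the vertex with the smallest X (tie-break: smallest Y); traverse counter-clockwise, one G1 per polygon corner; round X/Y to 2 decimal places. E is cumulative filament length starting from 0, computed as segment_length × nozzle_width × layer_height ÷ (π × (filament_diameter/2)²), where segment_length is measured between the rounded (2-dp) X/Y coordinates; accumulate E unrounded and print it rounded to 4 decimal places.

G0 X-10.50 Y0.00 Z8.00
G1 X-7.42 Y-7.42 E0.6413
G1 X0.00 Y-10.50 E1.2826
G1 X7.42 Y-7.42 E1.9239
G1 X10.50 Y0.00 E2.5652
G1 X7.42 Y7.42 E3.2065
G1 X0.00 Y10.50 E3.8478
G1 X-7.42 Y7.42 E4.4891
G1 X-10.50 Y0.00 E5.1304

At z = 8 mm: the cylinder: section is a regular 8-gon, circumradius r=10.5. The outline is a single polygon with 8 vertices. Extrusion per mm of travel: 0.6 × 0.32 / (π × 0.875²) = 0.079824. Accumulating E over each segment gives final E = 5.1304.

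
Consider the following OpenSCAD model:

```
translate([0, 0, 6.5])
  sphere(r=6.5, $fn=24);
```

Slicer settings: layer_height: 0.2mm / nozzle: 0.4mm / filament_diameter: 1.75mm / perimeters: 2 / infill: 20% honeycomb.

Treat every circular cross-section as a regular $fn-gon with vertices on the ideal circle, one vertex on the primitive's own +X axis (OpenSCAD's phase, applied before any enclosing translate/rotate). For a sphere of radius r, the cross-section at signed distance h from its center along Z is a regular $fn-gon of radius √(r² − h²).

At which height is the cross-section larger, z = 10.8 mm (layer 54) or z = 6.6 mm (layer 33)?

layer 33 (z = 6.6 mm)

Layer 54 (z = 10.8): the r=6.5 sphere contributes a regular 24-gon of circumradius √(6.5²−4.3²) = 4.874 (area = (24/2)·4.874²·sin(360°/24) = 73.79 mm²). So its area = 73.79 mm². Layer 33 (z = 6.6): the r=6.5 sphere slices to a regular 24-gon of circumradius 6.499 (√(r²−h²) with h=0.1 from center) (area = (24/2)·6.499²·sin(360°/24) = 131.19 mm²). So its area = 131.19 mm². Layer 33 is larger (131.19 vs 73.79 mm²).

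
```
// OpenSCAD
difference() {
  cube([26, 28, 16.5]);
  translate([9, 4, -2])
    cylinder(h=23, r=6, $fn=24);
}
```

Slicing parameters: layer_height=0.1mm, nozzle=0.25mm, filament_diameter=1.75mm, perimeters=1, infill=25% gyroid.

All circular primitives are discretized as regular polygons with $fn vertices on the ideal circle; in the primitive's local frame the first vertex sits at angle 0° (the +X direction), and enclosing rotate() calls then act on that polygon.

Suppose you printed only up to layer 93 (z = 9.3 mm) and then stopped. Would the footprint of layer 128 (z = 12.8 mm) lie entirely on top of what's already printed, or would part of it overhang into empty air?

Compare the two slices. At z = 9.3: the cube is present — its section is the full 26×28 rectangle (area 728.00 mm²); the r=6 cylinder at (9, 4) gives a regular 24-gon of circumradius 6 (constant along its height) (area = (24/2)·6.000²·sin(360°/24) = 111.81 mm²); Subtracting the remaining from the first: starting from the 26×28 cube (728.00 mm²), the r=6 cylinder at (9, 4) partially overlaps it — only the 99.75 mm² overlap (of its 111.81 mm²) is removed, clipping the outline — area = 628.25 mm². At z = 12.8: the cube (footprint 26×28) is included at this height (area 728.00 mm²); the r=6 cylinder at (9, 4) contributes a regular 24-gon of circumradius 6 (area = (24/2)·6.000²·sin(360°/24) = 111.81 mm²); Taking the first minus the rest: starting from the 26×28 cube (728.00 mm²), the r=6 cylinder at (9, 4) partially overlaps it — only the 99.75 mm² overlap (of its 111.81 mm²) is removed, clipping the outline — area = 628.25 mm². Checking containment: the cross-section at z = 12.8 is a subset of the cross-section at z = 9.3.

entirely on top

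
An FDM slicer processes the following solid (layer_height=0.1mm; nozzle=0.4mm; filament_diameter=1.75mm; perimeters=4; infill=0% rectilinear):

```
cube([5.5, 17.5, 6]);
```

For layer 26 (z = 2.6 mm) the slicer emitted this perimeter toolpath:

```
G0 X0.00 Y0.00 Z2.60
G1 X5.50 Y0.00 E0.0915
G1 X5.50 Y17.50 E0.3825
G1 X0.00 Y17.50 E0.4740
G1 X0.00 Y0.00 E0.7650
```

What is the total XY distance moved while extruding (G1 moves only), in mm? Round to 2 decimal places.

46.00 mm

Sum the Euclidean lengths of each G1 segment: total = 46.00 mm.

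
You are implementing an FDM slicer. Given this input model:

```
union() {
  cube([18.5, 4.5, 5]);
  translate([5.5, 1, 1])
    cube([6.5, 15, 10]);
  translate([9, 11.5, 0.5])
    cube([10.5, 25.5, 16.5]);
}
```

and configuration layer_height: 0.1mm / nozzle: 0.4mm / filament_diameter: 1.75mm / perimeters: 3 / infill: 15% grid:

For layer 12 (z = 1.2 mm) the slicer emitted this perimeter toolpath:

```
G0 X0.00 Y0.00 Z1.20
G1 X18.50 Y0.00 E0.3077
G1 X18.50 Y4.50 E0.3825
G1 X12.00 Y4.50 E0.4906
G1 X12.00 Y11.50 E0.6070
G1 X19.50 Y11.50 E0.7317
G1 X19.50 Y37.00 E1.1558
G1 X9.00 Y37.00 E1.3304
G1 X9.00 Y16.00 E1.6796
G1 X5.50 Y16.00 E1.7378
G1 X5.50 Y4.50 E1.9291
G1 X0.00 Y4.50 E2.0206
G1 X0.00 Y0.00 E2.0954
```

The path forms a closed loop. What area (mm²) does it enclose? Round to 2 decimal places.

412.25 mm²

Apply the shoelace formula to the sequence of (X, Y) vertices; enclosed area = 412.25 mm².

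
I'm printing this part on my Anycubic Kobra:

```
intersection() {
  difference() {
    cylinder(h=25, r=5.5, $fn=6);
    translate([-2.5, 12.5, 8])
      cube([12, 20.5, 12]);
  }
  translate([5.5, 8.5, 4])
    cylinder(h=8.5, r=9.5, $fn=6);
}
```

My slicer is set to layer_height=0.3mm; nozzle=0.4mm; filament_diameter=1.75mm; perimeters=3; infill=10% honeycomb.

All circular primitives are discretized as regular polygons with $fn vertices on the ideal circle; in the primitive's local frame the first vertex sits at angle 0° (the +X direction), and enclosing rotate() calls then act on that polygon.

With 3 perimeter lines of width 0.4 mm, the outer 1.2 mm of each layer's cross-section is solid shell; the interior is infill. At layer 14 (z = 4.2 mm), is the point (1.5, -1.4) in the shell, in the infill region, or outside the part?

outside

At z = 4.2 mm: the r=5.5 cylinder contributes a regular 6-gon of circumradius 5.5; the cube at (-2.5, 12.5) is not intersected at this z (z outside [8, 20]); After the difference (first − rest): none of the subtracted shapes is present at this height, so the r=5.5 cylinder is unchanged — 1 connected region; the r=9.5 cylinder at (5.5, 8.5) gives a regular 6-gon of circumradius 9.5 (constant along its height); Taking the intersection: the r=9.5 cylinder at (5.5, 8.5) partially overlaps the result so far; clipping to the common part keeps 20.62 mm² — 1 connected region. Overall, the cross-section is a single solid region. The nearest boundary edge runs (5.34, 0.27)→(0.75, 0.27); distance from the point to it = 1.67 mm. The point is not inside any of the regions above, so it lies outside the cross-section (1.67 mm from the nearest boundary).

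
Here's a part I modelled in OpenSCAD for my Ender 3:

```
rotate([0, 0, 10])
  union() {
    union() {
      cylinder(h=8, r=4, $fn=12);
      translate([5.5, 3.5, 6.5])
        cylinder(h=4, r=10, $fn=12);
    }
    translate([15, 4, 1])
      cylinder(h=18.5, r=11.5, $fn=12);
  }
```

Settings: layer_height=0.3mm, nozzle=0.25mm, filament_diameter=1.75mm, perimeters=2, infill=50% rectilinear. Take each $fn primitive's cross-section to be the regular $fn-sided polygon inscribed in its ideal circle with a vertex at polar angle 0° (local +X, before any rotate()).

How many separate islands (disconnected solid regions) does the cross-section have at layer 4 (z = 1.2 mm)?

At z = 1.2 mm: the r=4 cylinder contributes a regular 12-gon of circumradius 4; the cylinder at (5.5, 3.5) is not intersected at this z (z outside [6.5, 10.5]); Taking the union: only the r=4 cylinder is present, so the union is just that shape — 1 connected region; the r=11.5 cylinder at (15, 4) gives a regular 12-gon of circumradius 11.5 (constant along its height); Combining (union): the 2 present regions are separate (no shared area or edge), so areas and boundary lengths simply add and each stays a separate island — 2 connected regions; (whole slice rotated 10° about Z — lengths, areas and connectivity unchanged). Overall, the cross-section has 2 separate islands. Island count = 2.

2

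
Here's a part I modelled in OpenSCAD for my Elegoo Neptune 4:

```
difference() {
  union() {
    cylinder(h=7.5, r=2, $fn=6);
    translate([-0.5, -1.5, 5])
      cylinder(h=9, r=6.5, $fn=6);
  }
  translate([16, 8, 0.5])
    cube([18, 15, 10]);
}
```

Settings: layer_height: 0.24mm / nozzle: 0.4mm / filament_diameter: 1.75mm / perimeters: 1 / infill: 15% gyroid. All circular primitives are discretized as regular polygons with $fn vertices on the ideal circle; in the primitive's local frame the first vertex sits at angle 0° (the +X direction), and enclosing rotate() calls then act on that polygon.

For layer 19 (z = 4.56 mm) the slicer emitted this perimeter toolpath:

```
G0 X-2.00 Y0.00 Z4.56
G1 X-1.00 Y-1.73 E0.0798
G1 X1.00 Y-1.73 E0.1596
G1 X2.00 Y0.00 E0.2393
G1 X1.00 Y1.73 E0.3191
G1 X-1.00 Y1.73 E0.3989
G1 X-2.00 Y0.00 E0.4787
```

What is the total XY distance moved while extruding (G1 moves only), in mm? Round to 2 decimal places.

Sum the Euclidean lengths of each G1 segment: total = 11.99 mm.

11.99 mm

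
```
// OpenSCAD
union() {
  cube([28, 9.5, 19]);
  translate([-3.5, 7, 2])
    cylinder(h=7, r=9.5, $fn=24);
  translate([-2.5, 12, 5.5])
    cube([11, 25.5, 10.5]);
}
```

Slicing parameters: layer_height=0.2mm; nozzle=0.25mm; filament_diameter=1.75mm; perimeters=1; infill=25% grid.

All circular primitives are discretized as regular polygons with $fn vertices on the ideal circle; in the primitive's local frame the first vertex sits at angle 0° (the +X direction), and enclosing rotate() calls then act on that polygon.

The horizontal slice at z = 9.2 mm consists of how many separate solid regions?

2

At z = 9.2 mm: the cube is present — its section is the full 28×9.5 rectangle; the cylinder at (-3.5, 7) does not reach this height (z outside [2, 9]); the cube at (-2.5, 12) is present — its section is the full 11×25.5 rectangle; Merging all regions: the 2 present regions are separate (no shared area or edge), so areas and boundary lengths simply add and each stays a separate island — 2 connected regions. The result has 2 disconnected regions.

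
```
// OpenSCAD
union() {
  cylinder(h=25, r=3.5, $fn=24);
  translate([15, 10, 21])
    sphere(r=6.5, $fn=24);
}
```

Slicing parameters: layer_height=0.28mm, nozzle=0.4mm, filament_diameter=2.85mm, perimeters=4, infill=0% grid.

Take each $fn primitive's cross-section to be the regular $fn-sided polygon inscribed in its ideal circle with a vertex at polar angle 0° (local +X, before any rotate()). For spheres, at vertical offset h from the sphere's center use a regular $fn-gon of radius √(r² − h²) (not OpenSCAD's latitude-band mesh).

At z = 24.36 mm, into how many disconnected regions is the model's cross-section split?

2

At z = 24.36 mm: the r=3.5 cylinder contributes a regular 24-gon of circumradius 3.5; the r=6.5 sphere at (15, 10) slices to a regular 24-gon of circumradius 5.564 (√(r²−h²) with h=3.36 from center); Combining (union): the 2 present regions are separate (no shared area or edge), so areas and boundary lengths simply add and each stays a separate island — 2 connected regions. The result has 2 disconnected regions.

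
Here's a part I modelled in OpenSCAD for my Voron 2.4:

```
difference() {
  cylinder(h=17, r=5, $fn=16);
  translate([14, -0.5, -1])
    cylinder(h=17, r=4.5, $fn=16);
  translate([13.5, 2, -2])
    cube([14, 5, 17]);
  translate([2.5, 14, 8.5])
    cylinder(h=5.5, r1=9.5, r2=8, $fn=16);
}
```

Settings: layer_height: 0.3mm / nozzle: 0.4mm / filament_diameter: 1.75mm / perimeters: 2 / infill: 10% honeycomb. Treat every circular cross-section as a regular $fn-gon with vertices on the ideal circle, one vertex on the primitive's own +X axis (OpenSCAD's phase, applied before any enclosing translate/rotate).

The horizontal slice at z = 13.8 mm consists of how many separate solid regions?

At z = 13.8 mm: the cylinder: section is a regular 16-gon, circumradius r=5; the r=4.5 cylinder at (14, -0.5) gives a regular 16-gon of circumradius 4.5 (constant along its height); the cube at (13.5, 2) is present — its section is the full 14×5 rectangle; the cone at (2.5, 14): at t=0.964 of its height the radius interpolates to r₁+(r₂−r₁)t = 8.055, giving a regular 16-gon of that circumradius; Taking the first minus the rest: starting from the r=5 cylinder, the r=4.5 cylinder at (14, -0.5) misses the remaining region (no effect); the 14×5 cube at (13.5, 2) misses the remaining region (no effect); the cone at (2.5, 14) misses the remaining region (no effect) — 1 connected region. The result has 1 disconnected region.

1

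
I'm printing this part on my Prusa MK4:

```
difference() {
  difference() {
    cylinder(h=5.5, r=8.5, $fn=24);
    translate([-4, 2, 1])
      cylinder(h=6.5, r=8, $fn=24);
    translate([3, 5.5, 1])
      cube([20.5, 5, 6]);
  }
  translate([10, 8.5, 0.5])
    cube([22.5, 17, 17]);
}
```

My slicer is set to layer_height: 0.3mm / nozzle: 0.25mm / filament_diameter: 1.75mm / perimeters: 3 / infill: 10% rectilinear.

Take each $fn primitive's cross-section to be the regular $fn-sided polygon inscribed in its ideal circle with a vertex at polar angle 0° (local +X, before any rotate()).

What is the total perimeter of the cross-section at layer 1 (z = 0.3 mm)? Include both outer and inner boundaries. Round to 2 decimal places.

At z = 0.3 mm: the r=8.5 cylinder gives a regular 24-gon of circumradius 8.5 (constant along its height) (perimeter = 2·24·8.500·sin(180°/24) = 53.25 mm); the cylinder at (-4, 2) does not reach this height (z outside [1, 7.5]); the cube at (3, 5.5) does not reach this height (z outside [1, 7]); Subtracting the remaining from the first: none of the subtracted shapes is present at this height, so the r=8.5 cylinder is unchanged — boundary = 53.25 mm; the cube at (10, 8.5) is not intersected at this z (z outside [0.5, 17.5]); Taking the first minus the rest: none of the subtracted shapes is present at this height, so the result so far is unchanged — boundary = 53.25 mm. Overall, the cross-section is a single solid region. Total boundary length (outer) = 53.25 mm.

53.25 mm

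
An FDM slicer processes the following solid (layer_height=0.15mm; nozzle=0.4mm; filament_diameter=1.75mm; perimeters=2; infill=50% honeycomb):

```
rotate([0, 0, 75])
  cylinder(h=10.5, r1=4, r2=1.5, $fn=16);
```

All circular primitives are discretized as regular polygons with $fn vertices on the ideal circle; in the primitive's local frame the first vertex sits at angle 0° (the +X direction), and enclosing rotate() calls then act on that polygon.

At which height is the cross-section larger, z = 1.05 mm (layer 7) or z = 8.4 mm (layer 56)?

layer 7 (z = 1.05 mm)

Layer 7 (z = 1.05): the cone contributes a regular 16-gon of circumradius 3.750 (interpolated between r1=4 and r2=1.5 at t=0.100) (area = (16/2)·3.750²·sin(360°/16) = 43.05 mm²); (rotated 75° about Z; rotation is an isometry so areas/perimeters/island counts are preserved). So its area = 43.05 mm². Layer 56 (z = 8.4): the cone contributes a regular 16-gon of circumradius 2.000 (interpolated between r1=4 and r2=1.5 at t=0.800) (area = (16/2)·2.000²·sin(360°/16) = 12.25 mm²); (rotated 75° about Z; rotation is an isometry so areas/perimeters/island counts are preserved). So its area = 12.25 mm². Layer 7 is larger (43.05 vs 12.25 mm²).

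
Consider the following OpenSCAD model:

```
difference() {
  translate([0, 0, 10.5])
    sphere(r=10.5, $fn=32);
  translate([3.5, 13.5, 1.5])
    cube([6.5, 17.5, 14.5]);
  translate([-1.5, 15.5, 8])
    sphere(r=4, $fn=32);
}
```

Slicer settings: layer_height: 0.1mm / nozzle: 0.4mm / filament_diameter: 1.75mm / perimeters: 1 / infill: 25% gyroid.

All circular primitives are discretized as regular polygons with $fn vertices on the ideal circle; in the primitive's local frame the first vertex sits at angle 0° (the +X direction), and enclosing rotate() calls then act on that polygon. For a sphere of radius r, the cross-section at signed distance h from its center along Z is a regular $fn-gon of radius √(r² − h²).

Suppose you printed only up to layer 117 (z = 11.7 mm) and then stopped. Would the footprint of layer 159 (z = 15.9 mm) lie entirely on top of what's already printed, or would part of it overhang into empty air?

Compare the two slices. At z = 11.7: the sphere: section is a regular 32-gon, circumradius = √(r²−h²) = √(10.5²−1.2²) = 10.431 (area = (32/2)·10.431²·sin(360°/32) = 339.64 mm²); the cube at (3.5, 13.5) (footprint 6.5×17.5) is included at this height (area 113.75 mm²); the r=4 sphere at (-1.5, 15.5) slices to a regular 32-gon of circumradius 1.520 (√(r²−h²) with h=3.7 from center) (area = (32/2)·1.520²·sin(360°/32) = 7.21 mm²); After the difference (first − rest): starting from the r=10.5 sphere (339.64 mm²), the 6.5×17.5 cube at (3.5, 13.5) misses the remaining region (no effect); the r=4 sphere at (-1.5, 15.5) misses the remaining region (no effect) — area = 339.64 mm². At z = 15.9: the sphere: section is a regular 32-gon, circumradius = √(r²−h²) = √(10.5²−5.4²) = 9.005 (area = (32/2)·9.005²·sin(360°/32) = 253.12 mm²); the 6.5×17.5 cube at (3.5, 13.5) contributes its full rectangle (area 113.75 mm²); the sphere at (-1.5, 15.5) is absent (|z−center|=7.900 > r=4); Taking the first minus the rest: starting from the r=10.5 sphere (253.12 mm²), the 6.5×17.5 cube at (3.5, 13.5) misses the remaining region (no effect) — area = 253.12 mm². Checking containment: the cross-section at z = 15.9 is a subset of the cross-section at z = 11.7.

entirely on top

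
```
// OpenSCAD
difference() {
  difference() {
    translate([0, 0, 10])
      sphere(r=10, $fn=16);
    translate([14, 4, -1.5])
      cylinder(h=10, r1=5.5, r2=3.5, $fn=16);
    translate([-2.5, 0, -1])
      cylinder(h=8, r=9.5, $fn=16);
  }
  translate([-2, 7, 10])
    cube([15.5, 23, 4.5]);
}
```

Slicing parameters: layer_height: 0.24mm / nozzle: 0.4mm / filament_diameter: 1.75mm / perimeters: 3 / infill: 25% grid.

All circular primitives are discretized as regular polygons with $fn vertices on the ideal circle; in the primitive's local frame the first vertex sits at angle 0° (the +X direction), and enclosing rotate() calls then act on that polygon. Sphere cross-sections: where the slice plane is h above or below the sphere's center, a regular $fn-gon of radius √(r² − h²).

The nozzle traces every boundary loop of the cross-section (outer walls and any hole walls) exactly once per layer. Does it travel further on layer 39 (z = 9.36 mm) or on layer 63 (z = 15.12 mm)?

layer 39 (z = 9.36 mm)

Layer 39 (z = 9.36): the r=10 sphere contributes a regular 16-gon of circumradius √(10²−0.64²) = 9.979 (perimeter = 2·16·9.979·sin(180°/16) = 62.30 mm); the cone at (14, 4) is not intersected at this z (z outside [-1.5, 8.5]); the cylinder at (-2.5, 0) does not reach this height (z outside [-1, 7]); After the difference (first − rest): none of the subtracted shapes is present at this height, so the r=10 sphere is unchanged — boundary = 62.30 mm; the cube at (-2, 7) is absent (z outside [10, 14.5]); After the difference (first − rest): none of the subtracted shapes is present at this height, so the result so far is unchanged — boundary = 62.30 mm. So its perimeter = 62.30 mm. Layer 63 (z = 15.12): the sphere: section is a regular 16-gon, circumradius = √(r²−h²) = √(10²−5.12²) = 8.590 (perimeter = 2·16·8.590·sin(180°/16) = 53.63 mm); the cone at (14, 4) is not intersected at this z (z outside [-1.5, 8.5]); the cylinder at (-2.5, 0) is absent (z outside [-1, 7]); Taking the first minus the rest: none of the subtracted shapes is present at this height, so the r=10 sphere is unchanged — boundary = 53.63 mm; the cube at (-2, 7) is not intersected at this z (z outside [10, 14.5]); Taking the first minus the rest: none of the subtracted shapes is present at this height, so the result so far is unchanged — boundary = 53.63 mm. So its perimeter = 53.63 mm. Layer 39 is larger (62.30 vs 53.63 mm).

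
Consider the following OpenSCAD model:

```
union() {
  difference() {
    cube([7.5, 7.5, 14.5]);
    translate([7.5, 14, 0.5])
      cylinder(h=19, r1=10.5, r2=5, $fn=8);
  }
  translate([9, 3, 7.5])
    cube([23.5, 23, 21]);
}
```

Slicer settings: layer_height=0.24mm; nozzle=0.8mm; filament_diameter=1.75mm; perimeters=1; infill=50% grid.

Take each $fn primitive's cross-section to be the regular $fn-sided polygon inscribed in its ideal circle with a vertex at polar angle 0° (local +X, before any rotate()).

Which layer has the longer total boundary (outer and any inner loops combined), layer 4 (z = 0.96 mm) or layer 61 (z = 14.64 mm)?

layer 61 (z = 14.64 mm)

Layer 4 (z = 0.96): the 7.5×7.5 cube contributes its full rectangle (perimeter 30.00 mm); the cone at (7.5, 14) contributes a regular 8-gon of circumradius 10.367 (interpolated between r1=10.5 and r2=5 at t=0.024) (perimeter = 2·8·10.367·sin(180°/8) = 63.48 mm); Subtracting the remaining from the first: starting from the 7.5×7.5 cube, the cone at (7.5, 14) partially overlaps it — only the 17.32 mm² overlap (of its 303.98 mm²) is removed, clipping the outline — boundary = 26.59 mm; the cube at (9, 3) is not intersected at this z (z outside [7.5, 28.5]); Taking the union: only the result so far is present, so the union is just that shape — boundary = 26.59 mm. So its perimeter = 26.59 mm. Layer 61 (z = 14.64): the cube is absent (z outside [0, 14.5]); the cone at (7.5, 14): at t=0.744 of its height the radius interpolates to r₁+(r₂−r₁)t = 6.407, giving a regular 8-gon of that circumradius (perimeter = 2·8·6.407·sin(180°/8) = 39.23 mm); After the difference (first − rest): the first operand is absent here, so nothing remains; the cube at (9, 3) (footprint 23.5×23) is included at this height (perimeter 93.00 mm); Combining (union): only the 23.5×23 cube at (9, 3) is present, so the union is just that shape — boundary = 93.00 mm. So its perimeter = 93.00 mm. Layer 61 is larger (93.00 vs 26.59 mm).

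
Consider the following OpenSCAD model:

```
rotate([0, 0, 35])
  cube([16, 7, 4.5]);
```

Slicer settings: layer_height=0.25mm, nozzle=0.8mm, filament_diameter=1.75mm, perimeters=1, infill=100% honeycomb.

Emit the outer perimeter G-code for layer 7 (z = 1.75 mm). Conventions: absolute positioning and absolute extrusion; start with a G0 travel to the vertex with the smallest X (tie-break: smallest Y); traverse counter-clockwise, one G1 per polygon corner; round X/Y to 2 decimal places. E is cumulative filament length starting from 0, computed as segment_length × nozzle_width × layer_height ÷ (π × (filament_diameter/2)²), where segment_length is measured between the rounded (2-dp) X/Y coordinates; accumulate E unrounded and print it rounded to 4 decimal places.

G0 X-4.02 Y5.73 Z1.75
G1 X0.00 Y0.00 E0.5820
G1 X13.11 Y9.18 E1.9128
G1 X9.09 Y14.91 E2.4948
G1 X-4.02 Y5.73 E3.8256

At z = 1.75 mm: the cube is present — its section is the full 16×7 rectangle; (whole slice rotated 35° about Z — lengths, areas and connectivity unchanged). The outline is a single polygon with 4 vertices. Extrusion per mm of travel: 0.8 × 0.25 / (π × 0.875²) = 0.083150. Accumulating E over each segment gives final E = 3.8256.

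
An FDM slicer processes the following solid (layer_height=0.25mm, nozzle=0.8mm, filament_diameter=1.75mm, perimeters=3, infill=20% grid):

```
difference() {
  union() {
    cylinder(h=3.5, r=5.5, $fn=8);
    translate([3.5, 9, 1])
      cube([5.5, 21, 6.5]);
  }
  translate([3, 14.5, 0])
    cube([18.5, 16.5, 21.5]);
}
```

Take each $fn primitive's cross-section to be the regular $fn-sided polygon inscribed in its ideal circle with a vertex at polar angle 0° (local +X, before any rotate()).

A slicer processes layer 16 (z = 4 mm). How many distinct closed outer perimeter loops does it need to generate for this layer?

At z = 4 mm: the cylinder is not intersected at this z (z outside [0, 3.5]); the cube at (3.5, 9) is present — its section is the full 5.5×21 rectangle; Taking the union: only the 5.5×21 cube at (3.5, 9) is present, so the union is just that shape — 1 connected region; the cube at (3, 14.5) (footprint 18.5×16.5) is included at this height; Taking the first minus the rest: starting from that combined region, the 18.5×16.5 cube at (3, 14.5) partially overlaps it — only the 85.25 mm² overlap (of its 305.25 mm²) is removed, clipping the outline — 1 connected region. The result has 1 disconnected region.

1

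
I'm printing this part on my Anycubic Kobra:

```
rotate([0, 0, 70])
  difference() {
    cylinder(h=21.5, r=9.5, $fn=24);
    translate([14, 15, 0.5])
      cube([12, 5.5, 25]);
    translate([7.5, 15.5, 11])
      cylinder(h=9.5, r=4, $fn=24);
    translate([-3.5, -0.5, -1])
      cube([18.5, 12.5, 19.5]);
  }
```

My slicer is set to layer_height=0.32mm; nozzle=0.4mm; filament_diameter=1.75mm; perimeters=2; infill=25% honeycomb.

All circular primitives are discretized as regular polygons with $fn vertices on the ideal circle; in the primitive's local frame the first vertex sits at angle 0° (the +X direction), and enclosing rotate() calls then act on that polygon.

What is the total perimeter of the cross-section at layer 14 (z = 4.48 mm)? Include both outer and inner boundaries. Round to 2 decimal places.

At z = 4.48 mm: the r=9.5 cylinder contributes a regular 24-gon of circumradius 9.5 (perimeter = 2·24·9.500·sin(180°/24) = 59.52 mm); the cube at (14, 15) (footprint 12×5.5) is included at this height (perimeter 35.00 mm); the cylinder at (7.5, 15.5) is not intersected at this z (z outside [11, 20.5]); the cube at (-3.5, -0.5) is present — its section is the full 18.5×12.5 rectangle (perimeter 62.00 mm); Subtracting the remaining from the first: starting from the r=9.5 cylinder, the 12×5.5 cube at (14, 15) misses the remaining region (no effect); the 18.5×12.5 cube at (-3.5, -0.5) partially overlaps it — only the 108.85 mm² overlap (of its 231.25 mm²) is removed, clipping the outline — boundary = 62.71 mm; (whole slice rotated 70° about Z — lengths, areas and connectivity unchanged). Overall, the cross-section is a single solid region. Total boundary length (outer) = 62.71 mm.

62.71 mm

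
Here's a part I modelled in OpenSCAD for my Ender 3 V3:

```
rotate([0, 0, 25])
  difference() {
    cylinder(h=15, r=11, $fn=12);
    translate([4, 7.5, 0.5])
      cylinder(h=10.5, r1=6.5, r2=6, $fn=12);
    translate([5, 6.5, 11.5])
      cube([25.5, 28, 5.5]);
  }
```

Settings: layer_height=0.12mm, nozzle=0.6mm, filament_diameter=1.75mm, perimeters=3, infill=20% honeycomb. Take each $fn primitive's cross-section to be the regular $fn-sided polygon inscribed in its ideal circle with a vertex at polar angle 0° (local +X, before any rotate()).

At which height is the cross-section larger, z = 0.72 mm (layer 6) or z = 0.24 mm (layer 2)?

Layer 6 (z = 0.72): the r=11 cylinder gives a regular 12-gon of circumradius 11 (constant along its height) (area = (12/2)·11.000²·sin(360°/12) = 363.00 mm²); the cone at (4, 7.5) contributes a regular 12-gon of circumradius 6.490 (interpolated between r1=6.5 and r2=6 at t=0.021) (area = (12/2)·6.490²·sin(360°/12) = 126.34 mm²); the cube at (5, 6.5) does not reach this height (z outside [11.5, 17]); Subtracting the remaining from the first: starting from the r=11 cylinder (363.00 mm²), the cone at (4, 7.5) partially overlaps it — only the 83.58 mm² overlap (of its 126.34 mm²) is removed, clipping the outline — area = 279.42 mm²; (rotated 25° about Z; rotation is an isometry so areas/perimeters/island counts are preserved). So its area = 279.42 mm². Layer 2 (z = 0.24): the r=11 cylinder contributes a regular 12-gon of circumradius 11 (area = (12/2)·11.000²·sin(360°/12) = 363.00 mm²); the cone at (4, 7.5) does not reach this height (z outside [0.5, 11]); the cube at (5, 6.5) does not reach this height (z outside [11.5, 17]); Taking the first minus the rest: none of the subtracted shapes is present at this height, so the r=11 cylinder is unchanged — area = 363.00 mm²; (whole slice rotated 25° about Z — lengths, areas and connectivity unchanged). So its area = 363.00 mm². Layer 2 is larger (363.00 vs 279.42 mm²).

layer 2 (z = 0.24 mm)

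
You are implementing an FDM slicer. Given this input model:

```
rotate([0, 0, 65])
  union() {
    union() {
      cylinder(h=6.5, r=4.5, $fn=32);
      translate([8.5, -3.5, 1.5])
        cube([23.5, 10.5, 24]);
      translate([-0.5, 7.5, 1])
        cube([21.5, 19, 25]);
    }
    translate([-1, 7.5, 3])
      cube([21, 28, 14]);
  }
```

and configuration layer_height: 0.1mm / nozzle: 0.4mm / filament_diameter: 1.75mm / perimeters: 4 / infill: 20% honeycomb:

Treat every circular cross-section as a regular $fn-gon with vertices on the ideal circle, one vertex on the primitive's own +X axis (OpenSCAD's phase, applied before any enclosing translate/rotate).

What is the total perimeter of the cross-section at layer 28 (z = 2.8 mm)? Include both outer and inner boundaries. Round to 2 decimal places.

At z = 2.8 mm: the r=4.5 cylinder gives a regular 32-gon of circumradius 4.5 (constant along its height) (perimeter = 2·32·4.500·sin(180°/32) = 28.23 mm); the 23.5×10.5 cube at (8.5, -3.5) contributes its full rectangle (perimeter 68.00 mm); the cube at (-0.5, 7.5) is present — its section is the full 21.5×19 rectangle (perimeter 81.00 mm); Combining (union): the 3 present regions are separate (no shared area or edge), so areas and boundary lengths simply add and each stays a separate island — boundary = 177.23 mm; the cube at (-1, 7.5) is absent (z outside [3, 17]); Combining (union): only that combined region is present, so the union is just that shape — boundary = 177.23 mm; (rotated 65° about Z; rotation is an isometry so areas/perimeters/island counts are preserved). Overall, the cross-section has 3 separate islands. Total boundary length (outer) = 177.23 mm.

177.23 mm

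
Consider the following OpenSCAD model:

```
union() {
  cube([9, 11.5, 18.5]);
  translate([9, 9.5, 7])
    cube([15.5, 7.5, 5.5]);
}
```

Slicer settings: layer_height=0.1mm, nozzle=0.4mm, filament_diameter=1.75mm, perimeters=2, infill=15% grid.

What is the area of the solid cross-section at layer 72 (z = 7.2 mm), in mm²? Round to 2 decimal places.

At z = 7.2 mm: the 9×11.5 cube contributes its full rectangle (area 103.50 mm²); the cube at (9, 9.5) (footprint 15.5×7.5) is included at this height (area 116.25 mm²); Taking the union: the 2 present regions share edge segments without overlapping in area, so areas simply add but the touching pieces fuse into one outline (the shared edge portions become interior and drop out of the boundary) — area = 219.75 mm². Overall, the cross-section is a single solid region. Net area = 219.75 mm².

219.75 mm²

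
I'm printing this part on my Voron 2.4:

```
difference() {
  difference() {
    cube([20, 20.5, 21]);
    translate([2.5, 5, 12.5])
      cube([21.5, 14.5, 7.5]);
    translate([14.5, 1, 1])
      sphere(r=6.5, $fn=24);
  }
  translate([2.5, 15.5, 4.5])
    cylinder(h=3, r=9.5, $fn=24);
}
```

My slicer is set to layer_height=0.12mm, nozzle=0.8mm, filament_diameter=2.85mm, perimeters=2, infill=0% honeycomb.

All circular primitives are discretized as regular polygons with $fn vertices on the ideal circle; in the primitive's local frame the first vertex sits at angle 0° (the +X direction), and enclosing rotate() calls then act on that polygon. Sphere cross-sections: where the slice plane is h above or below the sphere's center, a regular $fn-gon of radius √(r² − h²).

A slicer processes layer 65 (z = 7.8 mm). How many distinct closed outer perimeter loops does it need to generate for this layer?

1

At z = 7.8 mm: the 20×20.5 cube contributes its full rectangle; the cube at (2.5, 5) is not intersected at this z (z outside [12.5, 20]); the sphere at (14.5, 1) does not reach this height (|z−center|=6.800 > r=6.5); Taking the first minus the rest: none of the subtracted shapes is present at this height, so the 20×20.5 cube is unchanged — 1 connected region; the cylinder at (2.5, 15.5) does not reach this height (z outside [4.5, 7.5]); Taking the first minus the rest: none of the subtracted shapes is present at this height, so that combined region is unchanged — 1 connected region. The result has 1 disconnected region.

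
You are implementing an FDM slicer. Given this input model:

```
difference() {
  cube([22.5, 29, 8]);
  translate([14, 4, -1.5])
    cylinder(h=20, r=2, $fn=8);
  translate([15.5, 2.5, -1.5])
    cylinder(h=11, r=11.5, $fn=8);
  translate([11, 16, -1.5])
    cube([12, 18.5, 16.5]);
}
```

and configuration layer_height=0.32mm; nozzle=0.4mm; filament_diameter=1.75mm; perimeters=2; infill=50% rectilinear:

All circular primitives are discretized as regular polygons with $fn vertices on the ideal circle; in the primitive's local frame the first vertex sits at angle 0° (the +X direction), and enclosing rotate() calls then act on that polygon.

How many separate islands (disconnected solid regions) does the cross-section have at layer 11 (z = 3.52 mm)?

1

At z = 3.52 mm: the cube is present — its section is the full 22.5×29 rectangle; the cylinder at (14, 4): section is a regular 8-gon, circumradius r=2; the r=11.5 cylinder at (15.5, 2.5) gives a regular 8-gon of circumradius 11.5 (constant along its height); the cube at (11, 16) (footprint 12×18.5) is included at this height; Subtracting the remaining from the first: starting from the 22.5×29 cube, the r=2 cylinder at (14, 4) lies wholly inside it (removes its full 11.31 mm² and its 12.25 mm outline becomes a hole wall); the r=11.5 cylinder at (15.5, 2.5) partially overlaps it — only the 197.51 mm² overlap (of its 374.06 mm²) is removed, clipping the outline; the 12×18.5 cube at (11, 16) partially overlaps it — only the 149.50 mm² overlap (of its 222.00 mm²) is removed, clipping the outline — 1 connected region. Overall, the cross-section is a single solid region. Island count = 1.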